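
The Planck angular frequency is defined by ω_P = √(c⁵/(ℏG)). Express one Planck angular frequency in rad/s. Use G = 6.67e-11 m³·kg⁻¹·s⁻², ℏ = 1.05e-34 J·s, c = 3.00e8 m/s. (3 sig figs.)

1.86e43 rad/s

ω_P = √(c⁵/(ℏG))
  = √(3.47e86)
  = 1.86e43 rad/s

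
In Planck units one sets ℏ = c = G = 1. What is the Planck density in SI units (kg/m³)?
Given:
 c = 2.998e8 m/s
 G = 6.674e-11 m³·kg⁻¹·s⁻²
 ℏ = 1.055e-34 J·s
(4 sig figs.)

ρ_P = c⁵/(ℏG²)
  = 2.422e42 / 4.699e-55
  = 5.154e96 kg/m³

5.154e96 kg/m³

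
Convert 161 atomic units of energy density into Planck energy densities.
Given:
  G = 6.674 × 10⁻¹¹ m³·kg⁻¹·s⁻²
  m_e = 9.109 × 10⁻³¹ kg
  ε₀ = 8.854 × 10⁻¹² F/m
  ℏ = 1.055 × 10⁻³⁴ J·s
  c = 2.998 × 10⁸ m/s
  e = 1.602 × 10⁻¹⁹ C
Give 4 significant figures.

atomic unit of energy density: u_au = E_h/a₀³ = m_e⁴e¹⁰/((4πε₀)⁵ℏ⁸) = 2.929 × 10¹³ J/m³
Planck energy density: u_P = c⁷/(ℏG²) = 4.632 × 10¹¹³ J/m³
161 × 2.929 × 10¹³ / 4.632 × 10¹¹³ = 1.018 × 10⁻⁹⁸

1.018 × 10⁻⁹⁸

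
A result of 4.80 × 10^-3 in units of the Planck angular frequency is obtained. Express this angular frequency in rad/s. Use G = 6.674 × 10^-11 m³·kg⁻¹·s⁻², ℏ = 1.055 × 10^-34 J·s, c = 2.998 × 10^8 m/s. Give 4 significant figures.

8.902 × 10^40 rad/s

One Planck angular frequency: ω_P = √(c⁵/(ℏG)) = 1.855 × 10^43 rad/s.
4.80 × 10^-3 × 1.855 × 10^43 rad/s = 8.902 × 10^40 rad/s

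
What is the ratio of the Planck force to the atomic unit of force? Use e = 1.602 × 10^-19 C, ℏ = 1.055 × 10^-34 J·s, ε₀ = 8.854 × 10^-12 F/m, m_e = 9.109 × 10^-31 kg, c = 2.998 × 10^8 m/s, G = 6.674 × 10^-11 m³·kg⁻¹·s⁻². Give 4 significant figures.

1.473 × 10^51

Planck force: F_P = c⁴/G = 1.210 × 10^44 N
atomic unit of force: F_au = E_h/a₀ = m_e²e⁶/((4πε₀)³ℏ⁴) = 8.220 × 10^-8 N
ratio = 1.210 × 10^44 / 8.220 × 10^-8 = 1.473 × 10^51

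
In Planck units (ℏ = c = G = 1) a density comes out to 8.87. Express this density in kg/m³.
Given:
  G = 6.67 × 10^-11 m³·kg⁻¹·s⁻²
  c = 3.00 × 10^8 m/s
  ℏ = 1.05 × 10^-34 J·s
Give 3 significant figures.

4.61 × 10^97 kg/m³

One Planck density: ρ_P = c⁵/(ℏG²) = 5.20 × 10^96 kg/m³.
8.87 × 5.20 × 10^96 kg/m³ = 4.61 × 10^97 kg/m³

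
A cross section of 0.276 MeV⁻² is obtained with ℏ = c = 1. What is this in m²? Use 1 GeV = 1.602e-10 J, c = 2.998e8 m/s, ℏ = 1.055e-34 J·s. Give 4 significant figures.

1.076e-26 m²

Area is [L]² = [E]⁻²·(ℏc)²; restore (ℏc)².
1 GeV⁻² → (ℏc)² × (1 GeV in J)⁻² = 3.898e-32 m².
Convert the energy scale: 0.276 MeV⁻² = 2.76e5 GeV⁻².
Result: 2.76e5 × 3.898e-32 = 1.076e-26 m².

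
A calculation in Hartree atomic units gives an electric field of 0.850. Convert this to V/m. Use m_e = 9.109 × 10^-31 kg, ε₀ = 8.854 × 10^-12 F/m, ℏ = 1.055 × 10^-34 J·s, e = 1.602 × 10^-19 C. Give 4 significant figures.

4.361 × 10^11 V/m

One atomic unit of electric field: E_au = E_h/(e a₀) = m_e²e⁵/((4πε₀)³ℏ⁴) = 5.131 × 10^11 V/m.
0.850 × 5.131 × 10^11 V/m = 4.361 × 10^11 V/m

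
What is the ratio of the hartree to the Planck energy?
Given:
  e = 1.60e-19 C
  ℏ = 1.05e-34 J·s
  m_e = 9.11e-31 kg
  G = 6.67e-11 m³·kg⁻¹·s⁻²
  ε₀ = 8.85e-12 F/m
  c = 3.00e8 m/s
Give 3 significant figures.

2.24e-27

hartree: E_h = m_e e⁴/(4πε₀ℏ)² = 4.38e-18 J
Planck energy: E_P = √(ℏc⁵/G) = 1.96e9 J
ratio = 4.38e-18 / 1.96e9 = 2.24e-27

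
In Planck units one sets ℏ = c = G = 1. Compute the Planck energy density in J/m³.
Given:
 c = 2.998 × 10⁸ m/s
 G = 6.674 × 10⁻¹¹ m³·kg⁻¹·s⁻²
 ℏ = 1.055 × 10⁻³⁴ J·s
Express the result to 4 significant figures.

u_P = c⁷/(ℏG²)
  = 2.177 × 10⁵⁹ / 4.699 × 10⁻⁵⁵
  = 4.632 × 10¹¹³ J/m³

4.632 × 10¹¹³ J/m³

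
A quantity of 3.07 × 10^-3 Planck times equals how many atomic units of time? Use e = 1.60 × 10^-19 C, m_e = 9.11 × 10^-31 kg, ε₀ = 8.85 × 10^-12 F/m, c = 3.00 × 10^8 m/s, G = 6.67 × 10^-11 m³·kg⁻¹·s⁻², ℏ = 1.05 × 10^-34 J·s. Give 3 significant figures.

Planck time: t_P = √(ℏG/c⁵) = 5.37 × 10^-44 s
atomic unit of time: τ_au = (4πε₀)²ℏ³/(m_e e⁴) = 2.40 × 10^-17 s
3.07 × 10^-3 × 5.37 × 10^-44 / 2.40 × 10^-17 = 6.87 × 10^-30

6.87 × 10^-30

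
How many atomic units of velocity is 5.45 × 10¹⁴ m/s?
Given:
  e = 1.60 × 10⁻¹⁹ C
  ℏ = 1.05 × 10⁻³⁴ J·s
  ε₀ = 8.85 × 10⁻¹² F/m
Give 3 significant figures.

atomic unit of velocity: v_au = e²/(4πε₀ℏ) = 2.19 × 10⁶ m/s.
5.45 × 10¹⁴ / 2.19 × 10⁶ = 2.49 × 10⁸

2.49 × 10⁸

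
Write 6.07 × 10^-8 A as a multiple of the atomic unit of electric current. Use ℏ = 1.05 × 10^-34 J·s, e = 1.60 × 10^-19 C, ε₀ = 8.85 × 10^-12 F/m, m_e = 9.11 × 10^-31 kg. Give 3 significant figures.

9.10 × 10^-6

atomic unit of electric current: I_au = e E_h/ℏ = m_e e⁵/((4πε₀)²ℏ³) = 6.67 × 10^-3 A.
6.07 × 10^-8 / 6.67 × 10^-3 = 9.10 × 10^-6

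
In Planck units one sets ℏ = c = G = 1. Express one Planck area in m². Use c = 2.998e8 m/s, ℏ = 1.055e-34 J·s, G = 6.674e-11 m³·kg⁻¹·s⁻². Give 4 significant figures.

2.613e-70 m²

A_P = ℏG/c³
  = 7.041e-45 / 2.695e25
  = 2.613e-70 m²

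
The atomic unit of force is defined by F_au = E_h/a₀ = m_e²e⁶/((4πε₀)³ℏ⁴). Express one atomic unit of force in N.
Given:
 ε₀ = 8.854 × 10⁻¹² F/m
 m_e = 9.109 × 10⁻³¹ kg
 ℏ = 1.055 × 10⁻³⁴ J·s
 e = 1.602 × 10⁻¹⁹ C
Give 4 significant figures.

8.220 × 10⁻⁸ N

F_au = E_h/a₀ = m_e²e⁶/((4πε₀)³ℏ⁴)
E_h = 4.354 × 10⁻¹⁸ J
a₀ = 5.297 × 10⁻¹¹ m
E_h/a₀ = 8.220 × 10⁻⁸ N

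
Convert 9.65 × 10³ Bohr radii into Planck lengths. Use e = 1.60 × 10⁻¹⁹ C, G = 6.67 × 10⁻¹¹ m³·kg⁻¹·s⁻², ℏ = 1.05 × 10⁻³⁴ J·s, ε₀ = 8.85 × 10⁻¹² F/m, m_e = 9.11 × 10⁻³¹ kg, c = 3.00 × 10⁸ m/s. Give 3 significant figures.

Bohr radius: a₀ = 4πε₀ℏ²/(m_e e²) = 5.26 × 10⁻¹¹ m
Planck length: ℓ_P = √(ℏG/c³) = 1.61 × 10⁻³⁵ m
9.65 × 10³ × 5.26 × 10⁻¹¹ / 1.61 × 10⁻³⁵ = 3.15 × 10²⁸

3.15 × 10²⁸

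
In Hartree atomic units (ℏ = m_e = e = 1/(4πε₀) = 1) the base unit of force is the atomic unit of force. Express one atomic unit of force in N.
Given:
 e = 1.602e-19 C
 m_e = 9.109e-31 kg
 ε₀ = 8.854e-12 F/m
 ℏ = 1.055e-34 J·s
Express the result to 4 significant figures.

F_au = E_h/a₀ = m_e²e⁶/((4πε₀)³ℏ⁴)
E_h = 4.354e-18 J
a₀ = 5.297e-11 m
E_h/a₀ = 8.220e-8 N

8.220e-8 N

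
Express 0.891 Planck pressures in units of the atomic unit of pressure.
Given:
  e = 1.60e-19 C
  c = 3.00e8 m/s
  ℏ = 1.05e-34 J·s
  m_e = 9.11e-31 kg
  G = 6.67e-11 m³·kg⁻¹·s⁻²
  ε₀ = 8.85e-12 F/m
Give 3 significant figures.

Planck pressure: p_P = c⁷/(ℏG²) = 4.68e113 Pa
atomic unit of pressure: P_au = E_h/a₀³ = m_e⁴e¹⁰/((4πε₀)⁵ℏ⁸) = 3.01e13 Pa
0.891 × 4.68e113 / 3.01e13 = 1.38e100

1.38e100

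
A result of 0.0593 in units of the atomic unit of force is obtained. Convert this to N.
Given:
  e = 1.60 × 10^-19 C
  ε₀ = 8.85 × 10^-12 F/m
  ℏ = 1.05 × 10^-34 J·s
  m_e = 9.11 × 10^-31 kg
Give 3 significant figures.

One atomic unit of force: F_au = E_h/a₀ = m_e²e⁶/((4πε₀)³ℏ⁴) = 8.33 × 10^-8 N.
0.0593 × 8.33 × 10^-8 N = 4.94 × 10^-9 N

4.94 × 10^-9 N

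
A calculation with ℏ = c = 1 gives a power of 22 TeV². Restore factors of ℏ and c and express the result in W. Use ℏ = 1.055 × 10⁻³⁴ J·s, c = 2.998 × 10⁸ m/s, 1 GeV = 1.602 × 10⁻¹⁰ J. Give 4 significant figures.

Power is [E]/[T] = [E]²/ℏ.
1 GeV² → 1/ℏ × (1 GeV in J)² = 2.433 × 10¹⁴ W.
Convert the energy scale: 22 TeV² = 2.20 × 10⁷ GeV².
Result: 2.20 × 10⁷ × 2.433 × 10¹⁴ = 5.352 × 10²¹ W.

5.352 × 10²¹ W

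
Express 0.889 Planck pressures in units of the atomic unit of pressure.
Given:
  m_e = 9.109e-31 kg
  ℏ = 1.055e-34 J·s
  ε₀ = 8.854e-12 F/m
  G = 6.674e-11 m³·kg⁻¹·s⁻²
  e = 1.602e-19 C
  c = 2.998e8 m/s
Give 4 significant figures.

1.406e100

Planck pressure: p_P = c⁷/(ℏG²) = 4.632e113 Pa
atomic unit of pressure: P_au = E_h/a₀³ = m_e⁴e¹⁰/((4πε₀)⁵ℏ⁸) = 2.929e13 Pa
0.889 × 4.632e113 / 2.929e13 = 1.406e100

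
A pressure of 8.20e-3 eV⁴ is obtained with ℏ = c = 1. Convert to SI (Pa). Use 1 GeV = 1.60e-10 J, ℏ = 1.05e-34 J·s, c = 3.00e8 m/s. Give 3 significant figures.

Pressure is [E]/[L]³ = [E]⁴/(ℏc)³.
1 GeV⁴ → 1/(ℏc)³ × (1 GeV in J)⁴ = 2.10e37 Pa.
Convert the energy scale: 8.20e-3 eV⁴ = 8.20e-39 GeV⁴.
Result: 8.20e-39 × 2.10e37 = 0.172 Pa.

0.172 Pa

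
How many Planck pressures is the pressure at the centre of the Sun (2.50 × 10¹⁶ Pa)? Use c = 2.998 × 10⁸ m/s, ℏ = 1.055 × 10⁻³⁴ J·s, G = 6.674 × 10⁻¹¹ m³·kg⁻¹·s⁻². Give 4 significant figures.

Planck pressure: p_P = c⁷/(ℏG²) = 4.632 × 10¹¹³ Pa.
2.50 × 10¹⁶ / 4.632 × 10¹¹³ = 5.397 × 10⁻⁹⁸

5.397 × 10⁻⁹⁸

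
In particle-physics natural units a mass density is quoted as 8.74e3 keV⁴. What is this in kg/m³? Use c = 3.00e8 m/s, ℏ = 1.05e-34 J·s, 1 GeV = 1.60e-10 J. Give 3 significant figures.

2.04 kg/m³

Mass density is [E]/(c²[L]³) = [E]⁴/(ℏ³c⁵).
1 GeV⁴ → 1/(ℏ³c⁵) × (1 GeV in J)⁴ = 2.33e20 kg/m³.
Convert the energy scale: 8.74e3 keV⁴ = 8.74e-21 GeV⁴.
Result: 8.74e-21 × 2.33e20 = 2.04 kg/m³.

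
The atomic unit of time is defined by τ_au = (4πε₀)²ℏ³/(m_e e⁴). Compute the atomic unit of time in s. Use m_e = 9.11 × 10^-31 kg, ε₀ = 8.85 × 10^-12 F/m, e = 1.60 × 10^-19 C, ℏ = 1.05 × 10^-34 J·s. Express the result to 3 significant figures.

τ_au = (4πε₀)²ℏ³/(m_e e⁴)
E_h = 4.38 × 10^-18 J
ℏ/E_h = 2.40 × 10^-17 s

2.40 × 10^-17 s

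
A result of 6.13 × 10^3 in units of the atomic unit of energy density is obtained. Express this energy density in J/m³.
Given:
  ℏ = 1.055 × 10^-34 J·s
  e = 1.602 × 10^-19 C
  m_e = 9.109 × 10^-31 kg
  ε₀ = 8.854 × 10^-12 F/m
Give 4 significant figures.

1.796 × 10^17 J/m³

One atomic unit of energy density: u_au = E_h/a₀³ = m_e⁴e¹⁰/((4πε₀)⁵ℏ⁸) = 2.929 × 10^13 J/m³.
6.13 × 10^3 × 2.929 × 10^13 J/m³ = 1.796 × 10^17 J/m³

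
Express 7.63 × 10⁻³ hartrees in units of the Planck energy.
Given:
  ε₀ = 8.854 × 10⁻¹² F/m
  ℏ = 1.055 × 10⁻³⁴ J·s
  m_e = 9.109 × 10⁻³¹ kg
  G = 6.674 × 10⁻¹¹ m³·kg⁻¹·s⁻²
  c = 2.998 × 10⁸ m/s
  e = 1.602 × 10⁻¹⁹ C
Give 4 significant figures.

hartree: E_h = m_e e⁴/(4πε₀ℏ)² = 4.354 × 10⁻¹⁸ J
Planck energy: E_P = √(ℏc⁵/G) = 1.957 × 10⁹ J
7.63 × 10⁻³ × 4.354 × 10⁻¹⁸ / 1.957 × 10⁹ = 1.698 × 10⁻²⁹

1.698 × 10⁻²⁹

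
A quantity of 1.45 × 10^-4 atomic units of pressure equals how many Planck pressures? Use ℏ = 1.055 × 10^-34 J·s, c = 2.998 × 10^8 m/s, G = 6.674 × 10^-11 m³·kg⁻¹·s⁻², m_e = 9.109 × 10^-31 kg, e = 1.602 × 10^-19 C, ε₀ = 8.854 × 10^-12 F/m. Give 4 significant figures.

atomic unit of pressure: P_au = E_h/a₀³ = m_e⁴e¹⁰/((4πε₀)⁵ℏ⁸) = 2.929 × 10^13 Pa
Planck pressure: p_P = c⁷/(ℏG²) = 4.632 × 10^113 Pa
1.45 × 10^-4 × 2.929 × 10^13 / 4.632 × 10^113 = 9.169 × 10^-105

9.169 × 10^-105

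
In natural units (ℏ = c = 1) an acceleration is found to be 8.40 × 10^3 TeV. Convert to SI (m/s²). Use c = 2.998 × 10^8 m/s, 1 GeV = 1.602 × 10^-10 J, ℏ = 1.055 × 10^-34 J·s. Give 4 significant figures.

3.824 × 10^39 m/s²

Acceleration is [L]/[T]² = c·[E]/ℏ.
1 GeV → c/ℏ × (1 GeV in J) = 4.552 × 10^32 m/s².
Convert the energy scale: 8.40 × 10^3 TeV = 8.40 × 10^6 GeV.
Result: 8.40 × 10^6 × 4.552 × 10^32 = 3.824 × 10^39 m/s².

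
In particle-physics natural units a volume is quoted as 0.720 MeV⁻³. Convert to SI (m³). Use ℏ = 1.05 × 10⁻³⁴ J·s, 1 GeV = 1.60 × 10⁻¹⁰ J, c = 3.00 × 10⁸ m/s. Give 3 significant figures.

5.49 × 10⁻³⁹ m³

Volume is [L]³ = [E]⁻³·(ℏc)³.
1 GeV⁻³ → (ℏc)³ × (1 GeV in J)⁻³ = 7.63 × 10⁻⁴⁸ m³.
Convert the energy scale: 0.720 MeV⁻³ = 7.20 × 10⁸ GeV⁻³.
Result: 7.20 × 10⁸ × 7.63 × 10⁻⁴⁸ = 5.49 × 10⁻³⁹ m³.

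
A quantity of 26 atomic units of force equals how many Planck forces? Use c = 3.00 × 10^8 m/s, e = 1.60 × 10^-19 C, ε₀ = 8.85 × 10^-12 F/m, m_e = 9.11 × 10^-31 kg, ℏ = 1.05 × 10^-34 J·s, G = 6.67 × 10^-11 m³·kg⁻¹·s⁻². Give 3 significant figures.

atomic unit of force: F_au = E_h/a₀ = m_e²e⁶/((4πε₀)³ℏ⁴) = 8.33 × 10^-8 N
Planck force: F_P = c⁴/G = 1.21 × 10^44 N
26 × 8.33 × 10^-8 / 1.21 × 10^44 = 1.78 × 10^-50

1.78 × 10^-50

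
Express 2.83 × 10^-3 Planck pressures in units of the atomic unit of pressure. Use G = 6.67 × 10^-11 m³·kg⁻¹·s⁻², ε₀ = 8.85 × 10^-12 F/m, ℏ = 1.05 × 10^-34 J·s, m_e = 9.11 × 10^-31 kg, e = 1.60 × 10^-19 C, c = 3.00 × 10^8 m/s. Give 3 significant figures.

Planck pressure: p_P = c⁷/(ℏG²) = 4.68 × 10^113 Pa
atomic unit of pressure: P_au = E_h/a₀³ = m_e⁴e¹⁰/((4πε₀)⁵ℏ⁸) = 3.01 × 10^13 Pa
2.83 × 10^-3 × 4.68 × 10^113 / 3.01 × 10^13 = 4.40 × 10^97

4.40 × 10^97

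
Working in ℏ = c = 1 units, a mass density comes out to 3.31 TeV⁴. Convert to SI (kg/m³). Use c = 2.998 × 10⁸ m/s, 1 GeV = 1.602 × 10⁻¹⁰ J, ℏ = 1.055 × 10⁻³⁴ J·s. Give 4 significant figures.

7.666 × 10³² kg/m³

Mass density is [E]/(c²[L]³) = [E]⁴/(ℏ³c⁵).
1 GeV⁴ → 1/(ℏ³c⁵) × (1 GeV in J)⁴ = 2.316 × 10²⁰ kg/m³.
Convert the energy scale: 3.31 TeV⁴ = 3.31 × 10¹² GeV⁴.
Result: 3.31 × 10¹² × 2.316 × 10²⁰ = 7.666 × 10³² kg/m³.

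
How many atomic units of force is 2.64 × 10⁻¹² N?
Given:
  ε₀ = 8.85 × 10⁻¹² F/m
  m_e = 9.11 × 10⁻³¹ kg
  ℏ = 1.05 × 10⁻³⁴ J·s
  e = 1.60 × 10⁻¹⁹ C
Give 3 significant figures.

atomic unit of force: F_au = E_h/a₀ = m_e²e⁶/((4πε₀)³ℏ⁴) = 8.33 × 10⁻⁸ N.
2.64 × 10⁻¹² / 8.33 × 10⁻⁸ = 3.17 × 10⁻⁵

3.17 × 10⁻⁵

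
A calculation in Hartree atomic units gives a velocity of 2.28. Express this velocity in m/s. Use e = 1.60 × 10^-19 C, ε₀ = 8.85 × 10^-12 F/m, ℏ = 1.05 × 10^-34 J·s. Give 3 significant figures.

5.00 × 10^6 m/s

One atomic unit of velocity: v_au = e²/(4πε₀ℏ) = 2.19 × 10^6 m/s.
2.28 × 2.19 × 10^6 m/s = 5.00 × 10^6 m/s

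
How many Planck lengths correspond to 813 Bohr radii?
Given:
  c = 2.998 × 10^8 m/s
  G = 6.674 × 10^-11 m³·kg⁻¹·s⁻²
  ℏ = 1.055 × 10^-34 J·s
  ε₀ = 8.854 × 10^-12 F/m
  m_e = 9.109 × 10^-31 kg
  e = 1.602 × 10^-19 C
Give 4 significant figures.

2.664 × 10^27

Bohr radius: a₀ = 4πε₀ℏ²/(m_e e²) = 5.297 × 10^-11 m
Planck length: ℓ_P = √(ℏG/c³) = 1.616 × 10^-35 m
813 × 5.297 × 10^-11 / 1.616 × 10^-35 = 2.664 × 10^27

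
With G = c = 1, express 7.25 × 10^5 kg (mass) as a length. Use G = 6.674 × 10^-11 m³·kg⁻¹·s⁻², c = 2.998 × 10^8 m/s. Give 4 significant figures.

5.383 × 10^-22 m

In G = c = 1 units mass has dimensions of length; the conversion factor is G/c².
7.25 × 10^5 kg × (G/c²) = 5.383 × 10^-22 m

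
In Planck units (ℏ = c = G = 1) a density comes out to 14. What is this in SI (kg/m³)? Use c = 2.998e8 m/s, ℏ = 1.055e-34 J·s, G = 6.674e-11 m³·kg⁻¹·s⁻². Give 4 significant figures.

7.215e97 kg/m³

One Planck density: ρ_P = c⁵/(ℏG²) = 5.154e96 kg/m³.
14 × 5.154e96 kg/m³ = 7.215e97 kg/m³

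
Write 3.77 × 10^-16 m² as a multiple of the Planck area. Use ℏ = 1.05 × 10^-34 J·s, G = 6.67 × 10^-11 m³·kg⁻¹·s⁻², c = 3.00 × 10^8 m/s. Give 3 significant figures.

1.45 × 10^54

Planck area: A_P = ℏG/c³ = 2.59 × 10^-70 m².
3.77 × 10^-16 / 2.59 × 10^-70 = 1.45 × 10^54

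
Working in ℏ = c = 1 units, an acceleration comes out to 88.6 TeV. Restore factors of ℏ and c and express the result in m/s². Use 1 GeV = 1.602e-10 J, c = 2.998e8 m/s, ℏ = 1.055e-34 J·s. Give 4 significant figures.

4.033e37 m/s²

Acceleration is [L]/[T]² = c·[E]/ℏ.
1 GeV → c/ℏ × (1 GeV in J) = 4.552e32 m/s².
Convert the energy scale: 88.6 TeV = 8.86e4 GeV.
Result: 8.86e4 × 4.552e32 = 4.033e37 m/s².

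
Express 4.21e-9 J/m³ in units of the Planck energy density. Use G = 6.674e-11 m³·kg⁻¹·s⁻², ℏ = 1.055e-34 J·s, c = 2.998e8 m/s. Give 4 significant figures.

9.088e-123

Planck energy density: u_P = c⁷/(ℏG²) = 4.632e113 J/m³.
4.21e-9 / 4.632e113 = 9.088e-123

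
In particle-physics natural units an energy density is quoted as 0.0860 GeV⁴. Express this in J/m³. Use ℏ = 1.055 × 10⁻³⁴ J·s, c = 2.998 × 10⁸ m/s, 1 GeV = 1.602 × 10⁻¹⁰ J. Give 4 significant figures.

1.790 × 10³⁶ J/m³

[E]/[L]³ = [E]⁴/(ℏc)³; restore (ℏc)⁻³.
1 GeV⁴ → 1/(ℏc)³ × (1 GeV in J)⁴ = 2.082 × 10³⁷ J/m³.
Result: 0.0860 × 2.082 × 10³⁷ = 1.790 × 10³⁶ J/m³.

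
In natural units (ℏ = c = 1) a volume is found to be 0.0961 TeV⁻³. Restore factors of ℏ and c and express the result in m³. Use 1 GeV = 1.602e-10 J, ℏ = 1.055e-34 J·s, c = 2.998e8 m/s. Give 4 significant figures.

7.396e-58 m³

Volume is [L]³ = [E]⁻³·(ℏc)³.
1 GeV⁻³ → (ℏc)³ × (1 GeV in J)⁻³ = 7.696e-48 m³.
Convert the energy scale: 0.0961 TeV⁻³ = 9.61e-11 GeV⁻³.
Result: 9.61e-11 × 7.696e-48 = 7.396e-58 m³.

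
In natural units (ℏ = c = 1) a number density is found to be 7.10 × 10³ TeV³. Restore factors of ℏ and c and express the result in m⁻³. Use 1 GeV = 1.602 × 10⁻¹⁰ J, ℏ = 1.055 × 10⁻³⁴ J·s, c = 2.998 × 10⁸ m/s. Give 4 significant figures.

Number density is [L]⁻³ = [E]³/(ℏc)³.
1 GeV³ → 1/(ℏc)³ × (1 GeV in J)³ = 1.299 × 10⁴⁷ m⁻³.
Convert the energy scale: 7.10 × 10³ TeV³ = 7.10 × 10¹² GeV³.
Result: 7.10 × 10¹² × 1.299 × 10⁴⁷ = 9.226 × 10⁵⁹ m⁻³.

9.226 × 10⁵⁹ m⁻³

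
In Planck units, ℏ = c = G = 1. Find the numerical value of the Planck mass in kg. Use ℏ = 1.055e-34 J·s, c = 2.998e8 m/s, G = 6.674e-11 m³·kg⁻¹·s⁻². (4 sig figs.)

2.177e-8 kg

From ℏ = c = G = 1 the mass scale is m_P = √(ℏc/G).
  = √(4.739e-16)
  = 2.177e-8 kg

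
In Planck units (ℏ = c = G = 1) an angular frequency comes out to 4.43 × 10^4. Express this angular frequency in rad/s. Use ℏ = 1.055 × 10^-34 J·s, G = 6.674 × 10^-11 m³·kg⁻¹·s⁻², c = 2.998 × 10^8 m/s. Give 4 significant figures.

One Planck angular frequency: ω_P = √(c⁵/(ℏG)) = 1.855 × 10^43 rad/s.
4.43 × 10^4 × 1.855 × 10^43 rad/s = 8.216 × 10^47 rad/s

8.216 × 10^47 rad/s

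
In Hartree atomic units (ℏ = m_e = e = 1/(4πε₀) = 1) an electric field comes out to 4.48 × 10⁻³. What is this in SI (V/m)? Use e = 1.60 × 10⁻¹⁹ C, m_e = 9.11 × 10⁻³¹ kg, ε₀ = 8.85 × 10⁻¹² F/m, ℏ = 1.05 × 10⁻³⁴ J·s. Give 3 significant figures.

2.33 × 10⁹ V/m

One atomic unit of electric field: E_au = E_h/(e a₀) = m_e²e⁵/((4πε₀)³ℏ⁴) = 5.20 × 10¹¹ V/m.
4.48 × 10⁻³ × 5.20 × 10¹¹ V/m = 2.33 × 10⁹ V/m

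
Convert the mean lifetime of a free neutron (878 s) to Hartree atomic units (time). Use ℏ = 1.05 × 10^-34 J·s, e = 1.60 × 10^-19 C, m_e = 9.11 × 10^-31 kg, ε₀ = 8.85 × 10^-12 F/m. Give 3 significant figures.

atomic unit of time: τ_au = (4πε₀)²ℏ³/(m_e e⁴) = 2.40 × 10^-17 s.
878 / 2.40 × 10^-17 = 3.66 × 10^19

3.66 × 10^19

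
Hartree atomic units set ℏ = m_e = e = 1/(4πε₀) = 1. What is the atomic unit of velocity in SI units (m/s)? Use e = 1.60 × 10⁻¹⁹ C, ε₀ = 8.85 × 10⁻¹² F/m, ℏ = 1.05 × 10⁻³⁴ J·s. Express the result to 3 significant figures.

2.19 × 10⁶ m/s

From ℏ = m_e = e = 1/(4πε₀) = 1 the velocity scale is v_au = e²/(4πε₀ℏ).
  = 2.56 × 10⁻³⁸ / 1.17 × 10⁻⁴⁴
  = 2.19 × 10⁶ m/s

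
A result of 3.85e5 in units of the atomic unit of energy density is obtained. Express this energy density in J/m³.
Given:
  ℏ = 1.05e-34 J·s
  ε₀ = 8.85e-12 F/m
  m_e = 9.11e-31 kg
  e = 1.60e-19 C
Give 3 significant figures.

1.16e19 J/m³

One atomic unit of energy density: u_au = E_h/a₀³ = m_e⁴e¹⁰/((4πε₀)⁵ℏ⁸) = 3.01e13 J/m³.
3.85e5 × 3.01e13 J/m³ = 1.16e19 J/m³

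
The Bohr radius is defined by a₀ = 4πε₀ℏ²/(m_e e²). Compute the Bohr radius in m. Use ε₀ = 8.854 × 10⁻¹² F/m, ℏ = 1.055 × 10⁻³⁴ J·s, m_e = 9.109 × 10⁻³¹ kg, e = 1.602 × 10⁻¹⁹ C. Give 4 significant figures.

a₀ = 4πε₀ℏ²/(m_e e²)
  = 1.238 × 10⁻⁷⁸ / 2.338 × 10⁻⁶⁸
  = 5.297 × 10⁻¹¹ m

5.297 × 10⁻¹¹ m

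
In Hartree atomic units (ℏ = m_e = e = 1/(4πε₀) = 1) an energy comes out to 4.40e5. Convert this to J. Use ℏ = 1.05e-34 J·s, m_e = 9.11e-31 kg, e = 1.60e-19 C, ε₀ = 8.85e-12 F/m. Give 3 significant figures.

1.93e-12 J

One hartree: E_h = m_e e⁴/(4πε₀ℏ)² = 4.38e-18 J.
4.40e5 × 4.38e-18 J = 1.93e-12 J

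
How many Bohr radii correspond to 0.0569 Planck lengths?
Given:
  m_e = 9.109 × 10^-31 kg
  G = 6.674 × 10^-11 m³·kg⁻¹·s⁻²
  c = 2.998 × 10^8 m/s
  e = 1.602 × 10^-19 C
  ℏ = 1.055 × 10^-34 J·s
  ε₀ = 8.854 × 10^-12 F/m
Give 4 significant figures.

1.736 × 10^-26

Planck length: ℓ_P = √(ℏG/c³) = 1.616 × 10^-35 m
Bohr radius: a₀ = 4πε₀ℏ²/(m_e e²) = 5.297 × 10^-11 m
0.0569 × 1.616 × 10^-35 / 5.297 × 10^-11 = 1.736 × 10^-26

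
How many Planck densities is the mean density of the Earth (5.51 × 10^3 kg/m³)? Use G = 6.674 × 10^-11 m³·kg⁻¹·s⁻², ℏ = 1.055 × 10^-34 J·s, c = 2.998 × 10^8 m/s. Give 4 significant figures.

1.069 × 10^-93

Planck density: ρ_P = c⁵/(ℏG²) = 5.154 × 10^96 kg/m³.
5.51 × 10^3 / 5.154 × 10^96 = 1.069 × 10^-93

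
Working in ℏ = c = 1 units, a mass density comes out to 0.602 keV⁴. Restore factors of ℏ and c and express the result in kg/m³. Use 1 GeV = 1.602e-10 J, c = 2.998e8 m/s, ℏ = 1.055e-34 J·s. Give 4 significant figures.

1.394e-4 kg/m³

Mass density is [E]/(c²[L]³) = [E]⁴/(ℏ³c⁵).
1 GeV⁴ → 1/(ℏ³c⁵) × (1 GeV in J)⁴ = 2.316e20 kg/m³.
Convert the energy scale: 0.602 keV⁴ = 6.02e-25 GeV⁴.
Result: 6.02e-25 × 2.316e20 = 1.394e-4 kg/m³.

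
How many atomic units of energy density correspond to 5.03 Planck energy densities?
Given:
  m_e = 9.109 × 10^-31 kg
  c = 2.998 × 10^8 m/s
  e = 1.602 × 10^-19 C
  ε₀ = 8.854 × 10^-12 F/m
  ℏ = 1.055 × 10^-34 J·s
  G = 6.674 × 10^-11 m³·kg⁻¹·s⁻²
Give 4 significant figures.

Planck energy density: u_P = c⁷/(ℏG²) = 4.632 × 10^113 J/m³
atomic unit of energy density: u_au = E_h/a₀³ = m_e⁴e¹⁰/((4πε₀)⁵ℏ⁸) = 2.929 × 10^13 J/m³
5.03 × 4.632 × 10^113 / 2.929 × 10^13 = 7.955 × 10^100

7.955 × 10^100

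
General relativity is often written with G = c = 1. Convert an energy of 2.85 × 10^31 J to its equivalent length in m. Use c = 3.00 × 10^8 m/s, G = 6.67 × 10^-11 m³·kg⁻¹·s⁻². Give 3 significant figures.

Energy → length via G/c⁴.
2.85 × 10^31 J × (G/c⁴) = 2.35 × 10^-13 m

2.35 × 10^-13 m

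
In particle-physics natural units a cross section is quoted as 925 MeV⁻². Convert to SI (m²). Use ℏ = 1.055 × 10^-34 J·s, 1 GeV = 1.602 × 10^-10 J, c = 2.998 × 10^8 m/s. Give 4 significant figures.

Area is [L]² = [E]⁻²·(ℏc)²; restore (ℏc)².
1 GeV⁻² → (ℏc)² × (1 GeV in J)⁻² = 3.898 × 10^-32 m².
Convert the energy scale: 925 MeV⁻² = 9.25 × 10^8 GeV⁻².
Result: 9.25 × 10^8 × 3.898 × 10^-32 = 3.606 × 10^-23 m².

3.606 × 10^-23 m²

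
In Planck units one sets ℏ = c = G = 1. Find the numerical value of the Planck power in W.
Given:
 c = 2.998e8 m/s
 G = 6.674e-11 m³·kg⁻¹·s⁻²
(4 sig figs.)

3.629e52 W

P_P = c⁵/G
  = 2.422e42 / 6.674e-11
  = 3.629e52 W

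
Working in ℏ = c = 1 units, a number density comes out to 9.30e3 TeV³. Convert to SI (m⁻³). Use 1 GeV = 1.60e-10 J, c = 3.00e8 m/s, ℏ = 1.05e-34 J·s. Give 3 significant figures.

Number density is [L]⁻³ = [E]³/(ℏc)³.
1 GeV³ → 1/(ℏc)³ × (1 GeV in J)³ = 1.31e47 m⁻³.
Convert the energy scale: 9.30e3 TeV³ = 9.30e12 GeV³.
Result: 9.30e12 × 1.31e47 = 1.22e60 m⁻³.

1.22e60 m⁻³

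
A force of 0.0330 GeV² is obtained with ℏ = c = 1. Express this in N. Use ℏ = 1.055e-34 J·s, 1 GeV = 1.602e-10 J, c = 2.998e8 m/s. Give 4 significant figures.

2.678e4 N

Force is [E]/[L] = [E]²/(ℏc); restore (ℏc)⁻¹.
1 GeV² → 1/(ℏc) × (1 GeV in J)² = 8.114e5 N.
Result: 0.0330 × 8.114e5 = 2.678e4 N.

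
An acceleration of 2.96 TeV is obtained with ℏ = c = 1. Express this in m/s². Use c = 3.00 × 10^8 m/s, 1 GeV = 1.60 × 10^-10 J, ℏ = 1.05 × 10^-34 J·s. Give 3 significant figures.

Acceleration is [L]/[T]² = c·[E]/ℏ.
1 GeV → c/ℏ × (1 GeV in J) = 4.57 × 10^32 m/s².
Convert the energy scale: 2.96 TeV = 2.96 × 10^3 GeV.
Result: 2.96 × 10^3 × 4.57 × 10^32 = 1.35 × 10^36 m/s².

1.35 × 10^36 m/s²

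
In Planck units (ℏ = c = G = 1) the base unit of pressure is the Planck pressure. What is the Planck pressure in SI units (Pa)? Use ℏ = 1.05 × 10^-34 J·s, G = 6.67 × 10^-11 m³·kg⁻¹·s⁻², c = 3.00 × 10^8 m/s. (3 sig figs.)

4.68 × 10^113 Pa

p_P = c⁷/(ℏG²)
  = 2.19 × 10^59 / 4.67 × 10^-55
  = 4.68 × 10^113 Pa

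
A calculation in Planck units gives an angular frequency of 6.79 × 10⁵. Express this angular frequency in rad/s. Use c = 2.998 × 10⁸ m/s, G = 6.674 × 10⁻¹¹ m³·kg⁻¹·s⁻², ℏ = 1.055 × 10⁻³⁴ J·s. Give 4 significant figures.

1.259 × 10⁴⁹ rad/s

One Planck angular frequency: ω_P = √(c⁵/(ℏG)) = 1.855 × 10⁴³ rad/s.
6.79 × 10⁵ × 1.855 × 10⁴³ rad/s = 1.259 × 10⁴⁹ rad/s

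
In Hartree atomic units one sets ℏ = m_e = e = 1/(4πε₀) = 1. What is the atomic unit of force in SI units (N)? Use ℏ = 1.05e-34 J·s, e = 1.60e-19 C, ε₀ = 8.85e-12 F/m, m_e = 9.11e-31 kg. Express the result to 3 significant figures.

8.33e-8 N

F_au = E_h/a₀ = m_e²e⁶/((4πε₀)³ℏ⁴)
E_h = 4.38e-18 J
a₀ = 5.26e-11 m
E_h/a₀ = 8.33e-8 N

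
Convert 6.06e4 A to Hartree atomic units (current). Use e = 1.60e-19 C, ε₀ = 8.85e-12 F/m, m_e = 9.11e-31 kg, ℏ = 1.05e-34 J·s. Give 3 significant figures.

9.08e6

atomic unit of electric current: I_au = e E_h/ℏ = m_e e⁵/((4πε₀)²ℏ³) = 6.67e-3 A.
6.06e4 / 6.67e-3 = 9.08e6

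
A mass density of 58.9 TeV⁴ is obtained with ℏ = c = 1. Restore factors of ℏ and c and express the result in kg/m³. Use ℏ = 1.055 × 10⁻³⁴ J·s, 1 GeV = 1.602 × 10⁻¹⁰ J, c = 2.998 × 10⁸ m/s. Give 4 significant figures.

1.364 × 10³⁴ kg/m³

Mass density is [E]/(c²[L]³) = [E]⁴/(ℏ³c⁵).
1 GeV⁴ → 1/(ℏ³c⁵) × (1 GeV in J)⁴ = 2.316 × 10²⁰ kg/m³.
Convert the energy scale: 58.9 TeV⁴ = 5.89 × 10¹³ GeV⁴.
Result: 5.89 × 10¹³ × 2.316 × 10²⁰ = 1.364 × 10³⁴ kg/m³.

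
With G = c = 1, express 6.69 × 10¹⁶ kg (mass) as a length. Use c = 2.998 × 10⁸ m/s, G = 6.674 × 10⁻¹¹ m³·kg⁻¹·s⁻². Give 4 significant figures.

In G = c = 1 units mass has dimensions of length; the conversion factor is G/c².
6.69 × 10¹⁶ kg × (G/c²) = 4.968 × 10⁻¹¹ m

4.968 × 10⁻¹¹ m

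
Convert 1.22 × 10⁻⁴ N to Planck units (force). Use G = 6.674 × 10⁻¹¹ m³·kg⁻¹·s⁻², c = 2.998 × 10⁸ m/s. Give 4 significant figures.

1.008 × 10⁻⁴⁸

Planck force: F_P = c⁴/G = 1.210 × 10⁴⁴ N.
1.22 × 10⁻⁴ / 1.210 × 10⁴⁴ = 1.008 × 10⁻⁴⁸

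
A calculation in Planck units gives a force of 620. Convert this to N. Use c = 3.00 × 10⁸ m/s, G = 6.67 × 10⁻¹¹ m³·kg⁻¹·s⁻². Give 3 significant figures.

One Planck force: F_P = c⁴/G = 1.21 × 10⁴⁴ N.
620 × 1.21 × 10⁴⁴ N = 7.53 × 10⁴⁶ N

7.53 × 10⁴⁶ N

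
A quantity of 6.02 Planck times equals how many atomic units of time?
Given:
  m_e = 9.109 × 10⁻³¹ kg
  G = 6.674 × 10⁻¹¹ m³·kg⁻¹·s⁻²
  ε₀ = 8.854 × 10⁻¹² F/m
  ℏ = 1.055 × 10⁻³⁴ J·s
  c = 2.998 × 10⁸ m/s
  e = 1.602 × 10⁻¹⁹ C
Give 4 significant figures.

1.340 × 10⁻²⁶

Planck time: t_P = √(ℏG/c⁵) = 5.392 × 10⁻⁴⁴ s
atomic unit of time: τ_au = (4πε₀)²ℏ³/(m_e e⁴) = 2.423 × 10⁻¹⁷ s
6.02 × 5.392 × 10⁻⁴⁴ / 2.423 × 10⁻¹⁷ = 1.340 × 10⁻²⁶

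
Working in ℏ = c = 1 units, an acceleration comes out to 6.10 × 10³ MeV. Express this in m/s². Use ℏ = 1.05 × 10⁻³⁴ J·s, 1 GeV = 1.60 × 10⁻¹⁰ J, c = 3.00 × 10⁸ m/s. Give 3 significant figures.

Acceleration is [L]/[T]² = c·[E]/ℏ.
1 GeV → c/ℏ × (1 GeV in J) = 4.57 × 10³² m/s².
Convert the energy scale: 6.10 × 10³ MeV = 6.10 GeV.
Result: 6.10 × 4.57 × 10³² = 2.79 × 10³³ m/s².

2.79 × 10³³ m/s²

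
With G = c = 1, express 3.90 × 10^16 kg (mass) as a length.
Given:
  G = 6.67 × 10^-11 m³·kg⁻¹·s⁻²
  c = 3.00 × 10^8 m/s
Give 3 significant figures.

2.89 × 10^-11 m

In G = c = 1 units mass has dimensions of length; the conversion factor is G/c².
3.90 × 10^16 kg × (G/c²) = 2.89 × 10^-11 m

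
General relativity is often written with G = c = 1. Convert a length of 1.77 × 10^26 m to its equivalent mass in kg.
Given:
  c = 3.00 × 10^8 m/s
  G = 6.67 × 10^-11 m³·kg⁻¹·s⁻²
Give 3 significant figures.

Length → mass via c²/G.
1.77 × 10^26 m × (c²/G) = 2.39 × 10^53 kg

2.39 × 10^53 kg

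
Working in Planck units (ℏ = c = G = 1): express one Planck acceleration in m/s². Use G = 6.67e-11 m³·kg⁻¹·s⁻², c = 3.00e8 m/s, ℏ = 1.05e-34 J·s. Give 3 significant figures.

5.59e51 m/s²

From ℏ = c = G = 1 the acceleration scale is a_P = √(c⁷/(ℏG)).
  = √(3.12e103)
  = 5.59e51 m/s²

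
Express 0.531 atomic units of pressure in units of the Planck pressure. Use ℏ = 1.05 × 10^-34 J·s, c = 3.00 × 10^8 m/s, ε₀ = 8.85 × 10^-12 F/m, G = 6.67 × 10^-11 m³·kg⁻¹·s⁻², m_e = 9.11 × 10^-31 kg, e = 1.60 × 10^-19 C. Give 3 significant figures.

atomic unit of pressure: P_au = E_h/a₀³ = m_e⁴e¹⁰/((4πε₀)⁵ℏ⁸) = 3.01 × 10^13 Pa
Planck pressure: p_P = c⁷/(ℏG²) = 4.68 × 10^113 Pa
0.531 × 3.01 × 10^13 / 4.68 × 10^113 = 3.42 × 10^-101

3.42 × 10^-101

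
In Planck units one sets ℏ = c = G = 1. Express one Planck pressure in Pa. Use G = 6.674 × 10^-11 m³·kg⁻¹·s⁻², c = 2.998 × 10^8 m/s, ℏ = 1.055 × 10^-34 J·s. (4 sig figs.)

4.632 × 10^113 Pa

p_P = c⁷/(ℏG²)
  = 2.177 × 10^59 / 4.699 × 10^-55
  = 4.632 × 10^113 Pa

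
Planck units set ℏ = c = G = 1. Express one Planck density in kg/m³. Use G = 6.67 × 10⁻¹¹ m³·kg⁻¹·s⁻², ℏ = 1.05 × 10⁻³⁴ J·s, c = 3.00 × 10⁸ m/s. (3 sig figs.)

Dimensional analysis gives ρ_P = c⁵/(ℏG²).
  = 2.43 × 10⁴² / 4.67 × 10⁻⁵⁵
  = 5.20 × 10⁹⁶ kg/m³

5.20 × 10⁹⁶ kg/m³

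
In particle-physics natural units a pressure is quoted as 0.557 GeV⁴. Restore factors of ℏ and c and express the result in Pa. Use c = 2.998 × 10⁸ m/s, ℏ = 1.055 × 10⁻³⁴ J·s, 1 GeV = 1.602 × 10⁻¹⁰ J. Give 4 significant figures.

1.159 × 10³⁷ Pa

Pressure is [E]/[L]³ = [E]⁴/(ℏc)³.
1 GeV⁴ → 1/(ℏc)³ × (1 GeV in J)⁴ = 2.082 × 10³⁷ Pa.
Result: 0.557 × 2.082 × 10³⁷ = 1.159 × 10³⁷ Pa.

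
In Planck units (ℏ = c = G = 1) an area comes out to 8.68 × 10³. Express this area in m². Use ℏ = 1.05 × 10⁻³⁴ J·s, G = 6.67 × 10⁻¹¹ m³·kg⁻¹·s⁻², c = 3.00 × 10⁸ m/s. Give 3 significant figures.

One Planck area: A_P = ℏG/c³ = 2.59 × 10⁻⁷⁰ m².
8.68 × 10³ × 2.59 × 10⁻⁷⁰ m² = 2.25 × 10⁻⁶⁶ m²

2.25 × 10⁻⁶⁶ m²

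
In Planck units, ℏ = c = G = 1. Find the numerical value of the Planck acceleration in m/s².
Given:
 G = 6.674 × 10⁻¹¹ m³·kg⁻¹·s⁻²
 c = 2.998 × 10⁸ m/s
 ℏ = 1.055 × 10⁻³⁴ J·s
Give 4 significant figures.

From ℏ = c = G = 1 the acceleration scale is a_P = √(c⁷/(ℏG)).
  = √(3.092 × 10¹⁰³)
  = 5.560 × 10⁵¹ m/s²

5.560 × 10⁵¹ m/s²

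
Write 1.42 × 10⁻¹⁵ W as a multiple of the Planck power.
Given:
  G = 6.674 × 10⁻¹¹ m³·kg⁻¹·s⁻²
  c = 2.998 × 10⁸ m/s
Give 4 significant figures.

3.913 × 10⁻⁶⁸

Planck power: P_P = c⁵/G = 3.629 × 10⁵² W.
1.42 × 10⁻¹⁵ / 3.629 × 10⁵² = 3.913 × 10⁻⁶⁸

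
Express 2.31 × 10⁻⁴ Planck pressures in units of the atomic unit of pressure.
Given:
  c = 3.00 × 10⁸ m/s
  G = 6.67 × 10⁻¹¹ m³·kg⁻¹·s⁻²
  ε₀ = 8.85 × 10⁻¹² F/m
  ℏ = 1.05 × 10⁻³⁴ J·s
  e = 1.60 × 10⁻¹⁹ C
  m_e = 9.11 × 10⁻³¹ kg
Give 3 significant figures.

3.59 × 10⁹⁶

Planck pressure: p_P = c⁷/(ℏG²) = 4.68 × 10¹¹³ Pa
atomic unit of pressure: P_au = E_h/a₀³ = m_e⁴e¹⁰/((4πε₀)⁵ℏ⁸) = 3.01 × 10¹³ Pa
2.31 × 10⁻⁴ × 4.68 × 10¹¹³ / 3.01 × 10¹³ = 3.59 × 10⁹⁶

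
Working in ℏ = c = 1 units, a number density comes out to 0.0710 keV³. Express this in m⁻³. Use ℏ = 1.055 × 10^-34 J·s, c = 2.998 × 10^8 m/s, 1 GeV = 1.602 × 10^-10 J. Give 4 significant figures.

9.226 × 10^27 m⁻³

Number density is [L]⁻³ = [E]³/(ℏc)³.
1 GeV³ → 1/(ℏc)³ × (1 GeV in J)³ = 1.299 × 10^47 m⁻³.
Convert the energy scale: 0.0710 keV³ = 7.10 × 10^-20 GeV³.
Result: 7.10 × 10^-20 × 1.299 × 10^47 = 9.226 × 10^27 m⁻³.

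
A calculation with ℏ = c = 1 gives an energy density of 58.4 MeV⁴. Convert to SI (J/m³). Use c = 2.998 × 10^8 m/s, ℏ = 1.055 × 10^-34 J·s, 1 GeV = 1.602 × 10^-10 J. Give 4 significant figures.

[E]/[L]³ = [E]⁴/(ℏc)³; restore (ℏc)⁻³.
1 GeV⁴ → 1/(ℏc)³ × (1 GeV in J)⁴ = 2.082 × 10^37 J/m³.
Convert the energy scale: 58.4 MeV⁴ = 5.84 × 10^-11 GeV⁴.
Result: 5.84 × 10^-11 × 2.082 × 10^37 = 1.216 × 10^27 J/m³.

1.216 × 10^27 J/m³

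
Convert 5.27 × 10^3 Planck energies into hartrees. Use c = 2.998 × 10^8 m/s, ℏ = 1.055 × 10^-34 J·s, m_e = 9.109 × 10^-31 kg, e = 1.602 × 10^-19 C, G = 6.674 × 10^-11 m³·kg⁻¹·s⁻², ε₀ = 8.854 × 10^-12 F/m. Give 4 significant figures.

Planck energy: E_P = √(ℏc⁵/G) = 1.957 × 10^9 J
hartree: E_h = m_e e⁴/(4πε₀ℏ)² = 4.354 × 10^-18 J
5.27 × 10^3 × 1.957 × 10^9 / 4.354 × 10^-18 = 2.368 × 10^30

2.368 × 10^30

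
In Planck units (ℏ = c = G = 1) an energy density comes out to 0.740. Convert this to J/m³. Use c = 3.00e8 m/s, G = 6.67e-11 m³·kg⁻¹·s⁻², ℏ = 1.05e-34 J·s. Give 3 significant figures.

3.46e113 J/m³

One Planck energy density: u_P = c⁷/(ℏG²) = 4.68e113 J/m³.
0.740 × 4.68e113 J/m³ = 3.46e113 J/m³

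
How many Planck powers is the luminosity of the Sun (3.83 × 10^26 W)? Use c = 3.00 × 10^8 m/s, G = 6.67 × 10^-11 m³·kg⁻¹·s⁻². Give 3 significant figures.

Planck power: P_P = c⁵/G = 3.64 × 10^52 W.
3.83 × 10^26 / 3.64 × 10^52 = 1.05 × 10^-26

1.05 × 10^-26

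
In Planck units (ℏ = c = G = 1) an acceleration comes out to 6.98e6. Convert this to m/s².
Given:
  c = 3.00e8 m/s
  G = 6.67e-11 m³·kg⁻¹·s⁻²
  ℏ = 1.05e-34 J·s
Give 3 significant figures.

One Planck acceleration: a_P = √(c⁷/(ℏG)) = 5.59e51 m/s².
6.98e6 × 5.59e51 m/s² = 3.90e58 m/s²

3.90e58 m/s²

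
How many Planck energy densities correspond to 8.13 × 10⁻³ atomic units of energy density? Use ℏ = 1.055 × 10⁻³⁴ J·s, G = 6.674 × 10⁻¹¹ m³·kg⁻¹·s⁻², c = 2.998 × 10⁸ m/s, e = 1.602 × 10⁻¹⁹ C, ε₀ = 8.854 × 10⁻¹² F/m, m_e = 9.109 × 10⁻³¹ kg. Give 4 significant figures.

atomic unit of energy density: u_au = E_h/a₀³ = m_e⁴e¹⁰/((4πε₀)⁵ℏ⁸) = 2.929 × 10¹³ J/m³
Planck energy density: u_P = c⁷/(ℏG²) = 4.632 × 10¹¹³ J/m³
8.13 × 10⁻³ × 2.929 × 10¹³ / 4.632 × 10¹¹³ = 5.141 × 10⁻¹⁰³

5.141 × 10⁻¹⁰³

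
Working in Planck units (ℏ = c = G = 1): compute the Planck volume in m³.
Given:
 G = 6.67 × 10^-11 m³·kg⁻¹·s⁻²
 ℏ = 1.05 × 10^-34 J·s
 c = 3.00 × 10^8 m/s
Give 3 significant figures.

4.18 × 10^-105 m³

The unique combination of the constants set to 1 with dimensions of volume is V_P = (ℏG/c³)^(3/2).
  = √(1.75 × 10^-209)
  = 4.18 × 10^-105 m³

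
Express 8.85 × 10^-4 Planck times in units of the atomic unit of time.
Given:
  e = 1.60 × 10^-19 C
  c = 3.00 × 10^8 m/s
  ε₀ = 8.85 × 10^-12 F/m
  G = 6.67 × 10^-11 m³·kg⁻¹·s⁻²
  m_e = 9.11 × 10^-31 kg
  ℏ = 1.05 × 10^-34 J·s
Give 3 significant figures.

1.98 × 10^-30

Planck time: t_P = √(ℏG/c⁵) = 5.37 × 10^-44 s
atomic unit of time: τ_au = (4πε₀)²ℏ³/(m_e e⁴) = 2.40 × 10^-17 s
8.85 × 10^-4 × 5.37 × 10^-44 / 2.40 × 10^-17 = 1.98 × 10^-30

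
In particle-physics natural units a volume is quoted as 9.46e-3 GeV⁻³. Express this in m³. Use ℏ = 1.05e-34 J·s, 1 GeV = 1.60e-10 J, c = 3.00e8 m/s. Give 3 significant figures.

Volume is [L]³ = [E]⁻³·(ℏc)³.
1 GeV⁻³ → (ℏc)³ × (1 GeV in J)⁻³ = 7.63e-48 m³.
Result: 9.46e-3 × 7.63e-48 = 7.22e-50 m³.

7.22e-50 m³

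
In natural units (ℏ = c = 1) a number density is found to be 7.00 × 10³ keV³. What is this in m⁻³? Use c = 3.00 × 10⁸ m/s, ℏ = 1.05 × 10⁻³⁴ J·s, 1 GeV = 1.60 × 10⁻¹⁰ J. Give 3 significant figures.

Number density is [L]⁻³ = [E]³/(ℏc)³.
1 GeV³ → 1/(ℏc)³ × (1 GeV in J)³ = 1.31 × 10⁴⁷ m⁻³.
Convert the energy scale: 7.00 × 10³ keV³ = 7.00 × 10⁻¹⁵ GeV³.
Result: 7.00 × 10⁻¹⁵ × 1.31 × 10⁴⁷ = 9.17 × 10³² m⁻³.

9.17 × 10³² m⁻³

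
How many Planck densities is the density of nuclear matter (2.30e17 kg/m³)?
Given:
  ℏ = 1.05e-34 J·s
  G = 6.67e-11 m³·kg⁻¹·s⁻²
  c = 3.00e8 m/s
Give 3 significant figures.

Planck density: ρ_P = c⁵/(ℏG²) = 5.20e96 kg/m³.
2.30e17 / 5.20e96 = 4.42e-80

4.42e-80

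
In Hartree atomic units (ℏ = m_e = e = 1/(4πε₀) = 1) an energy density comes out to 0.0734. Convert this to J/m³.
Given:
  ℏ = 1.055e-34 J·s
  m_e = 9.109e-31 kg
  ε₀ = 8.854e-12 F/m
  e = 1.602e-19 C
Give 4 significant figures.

2.150e12 J/m³

One atomic unit of energy density: u_au = E_h/a₀³ = m_e⁴e¹⁰/((4πε₀)⁵ℏ⁸) = 2.929e13 J/m³.
0.0734 × 2.929e13 J/m³ = 2.150e12 J/m³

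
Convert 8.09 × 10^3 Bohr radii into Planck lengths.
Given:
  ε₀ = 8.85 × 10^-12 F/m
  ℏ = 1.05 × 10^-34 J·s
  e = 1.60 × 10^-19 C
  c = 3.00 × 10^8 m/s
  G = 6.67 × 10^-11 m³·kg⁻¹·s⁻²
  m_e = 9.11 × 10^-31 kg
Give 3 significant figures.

2.64 × 10^28

Bohr radius: a₀ = 4πε₀ℏ²/(m_e e²) = 5.26 × 10^-11 m
Planck length: ℓ_P = √(ℏG/c³) = 1.61 × 10^-35 m
8.09 × 10^3 × 5.26 × 10^-11 / 1.61 × 10^-35 = 2.64 × 10^28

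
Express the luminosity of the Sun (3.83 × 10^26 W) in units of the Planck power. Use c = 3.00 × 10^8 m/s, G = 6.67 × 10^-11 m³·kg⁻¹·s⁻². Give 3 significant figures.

Planck power: P_P = c⁵/G = 3.64 × 10^52 W.
3.83 × 10^26 / 3.64 × 10^52 = 1.05 × 10^-26

1.05 × 10^-26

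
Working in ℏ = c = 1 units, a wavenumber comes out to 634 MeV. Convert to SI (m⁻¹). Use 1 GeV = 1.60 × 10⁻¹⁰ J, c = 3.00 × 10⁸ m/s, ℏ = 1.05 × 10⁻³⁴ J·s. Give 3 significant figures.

3.22 × 10¹⁵ m⁻¹

Inverse length is [E]/(ℏc).
1 GeV → 1/(ℏc) × (1 GeV in J) = 5.08 × 10¹⁵ m⁻¹.
Convert the energy scale: 634 MeV = 0.634 GeV.
Result: 0.634 × 5.08 × 10¹⁵ = 3.22 × 10¹⁵ m⁻¹.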